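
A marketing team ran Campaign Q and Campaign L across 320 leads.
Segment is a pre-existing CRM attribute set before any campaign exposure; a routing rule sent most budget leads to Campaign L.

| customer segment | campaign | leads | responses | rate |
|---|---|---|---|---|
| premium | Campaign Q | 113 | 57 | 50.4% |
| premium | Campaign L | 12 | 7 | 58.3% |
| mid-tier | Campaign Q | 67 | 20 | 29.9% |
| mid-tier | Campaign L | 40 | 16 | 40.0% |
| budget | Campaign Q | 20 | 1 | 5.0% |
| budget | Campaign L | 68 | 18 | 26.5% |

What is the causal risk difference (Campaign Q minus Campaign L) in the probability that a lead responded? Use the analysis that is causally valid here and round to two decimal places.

-0.12

The customer segment-specific comparison favours Campaign L throughout, but the pooled figures favour Campaign Q. The question is whether to condition on customer segment.
Nothing the campaign does changes customer segment; the imbalance is an allocation artefact. With customer segment also predicting the outcome, the pooled figure is confounded, and the within-stratum comparison is the causal one.
Adjusting over the population distribution of customer segment: 0.391·(0.504−0.583) + 0.334·(0.299−0.400) + 0.275·(0.050−0.265) = -0.124.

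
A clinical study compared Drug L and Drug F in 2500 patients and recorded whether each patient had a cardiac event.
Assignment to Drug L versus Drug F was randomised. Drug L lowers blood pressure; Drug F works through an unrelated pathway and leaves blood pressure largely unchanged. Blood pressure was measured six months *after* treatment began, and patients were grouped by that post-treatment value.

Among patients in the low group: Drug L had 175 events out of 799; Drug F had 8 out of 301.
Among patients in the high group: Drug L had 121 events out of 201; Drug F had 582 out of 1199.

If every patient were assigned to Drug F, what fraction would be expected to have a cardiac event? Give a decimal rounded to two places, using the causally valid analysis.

0.39

Within every blood pressure level Drug F has the lower rate, yet pooled Drug L does — Simpson's reversal.
Blood pressure is downstream of the drug. One should not condition on a consequence of treatment, so the overall rates are the right comparison.
So P(outcome | do(Drug F)) is just the pooled rate for Drug F: 590/1500 = 0.393.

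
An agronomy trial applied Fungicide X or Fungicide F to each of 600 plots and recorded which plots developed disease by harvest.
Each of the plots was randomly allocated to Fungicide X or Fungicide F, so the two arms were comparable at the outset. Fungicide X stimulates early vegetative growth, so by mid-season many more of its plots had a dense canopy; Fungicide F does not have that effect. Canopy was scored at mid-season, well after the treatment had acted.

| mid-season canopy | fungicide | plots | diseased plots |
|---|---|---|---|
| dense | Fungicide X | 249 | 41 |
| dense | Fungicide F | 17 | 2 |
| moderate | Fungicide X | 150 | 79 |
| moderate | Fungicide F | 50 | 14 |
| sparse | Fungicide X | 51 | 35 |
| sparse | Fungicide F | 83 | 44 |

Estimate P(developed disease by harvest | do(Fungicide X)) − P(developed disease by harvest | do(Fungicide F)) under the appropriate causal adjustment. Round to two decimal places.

-0.06

Stratifying would compare fungicides among plots the fungicides themselves sorted into mid-season canopy groups — a form of selection on an intermediate. The unconditioned pooled rates give the total causal effect.
The causal difference is the pooled difference: 0.344 − 0.400 = -0.056.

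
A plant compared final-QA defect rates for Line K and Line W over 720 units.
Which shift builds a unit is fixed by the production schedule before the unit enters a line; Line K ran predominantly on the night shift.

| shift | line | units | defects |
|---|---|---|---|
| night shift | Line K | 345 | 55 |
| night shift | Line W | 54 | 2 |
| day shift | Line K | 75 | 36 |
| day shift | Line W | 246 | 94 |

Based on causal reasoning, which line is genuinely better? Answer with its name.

The imbalance in shift arose from how units were allocated, not from anything the line did; and shift independently affects the outcome. The pooled gap is confounded — condition on shift.
Within each level — night shift: 15.9% vs 3.7%; day shift: 48.0% vs 38.2% — Line W is lower every time.

Line W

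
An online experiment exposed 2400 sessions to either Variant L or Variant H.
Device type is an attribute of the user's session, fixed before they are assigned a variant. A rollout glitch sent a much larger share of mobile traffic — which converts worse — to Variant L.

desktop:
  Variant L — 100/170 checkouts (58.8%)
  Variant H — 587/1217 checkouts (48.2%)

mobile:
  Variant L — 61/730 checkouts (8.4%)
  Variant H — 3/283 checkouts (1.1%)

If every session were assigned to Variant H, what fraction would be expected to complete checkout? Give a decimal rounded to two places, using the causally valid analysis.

0.28

Within every device type level Variant L has the higher rate, yet pooled Variant H does — Simpson's reversal.
Device type differs across variants for reasons unrelated to any effect of the variant itself, and it separately predicts the outcome — a classic confounder. We must compare within device type levels.
Standardising Variant H to the population device type mix: 0.578·587/1217 + 0.422·3/283 = 0.283.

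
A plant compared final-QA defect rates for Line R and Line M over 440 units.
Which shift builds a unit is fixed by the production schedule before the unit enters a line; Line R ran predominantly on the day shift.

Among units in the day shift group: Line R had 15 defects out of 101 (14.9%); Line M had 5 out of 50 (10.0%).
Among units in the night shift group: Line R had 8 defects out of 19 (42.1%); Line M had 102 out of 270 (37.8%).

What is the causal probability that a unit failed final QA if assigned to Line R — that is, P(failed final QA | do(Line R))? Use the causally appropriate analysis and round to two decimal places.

The stratified and pooled comparisons disagree (Line M wins within each shift; Line R wins overall), so the answer turns on the causal role of shift.
Shift differs across lines for reasons unrelated to any effect of the line itself, and it separately predicts the outcome — a classic confounder. We must compare within shift levels.
Standardising Line R to the population shift mix: 0.343·15/101 + 0.657·8/19 = 0.328.

0.33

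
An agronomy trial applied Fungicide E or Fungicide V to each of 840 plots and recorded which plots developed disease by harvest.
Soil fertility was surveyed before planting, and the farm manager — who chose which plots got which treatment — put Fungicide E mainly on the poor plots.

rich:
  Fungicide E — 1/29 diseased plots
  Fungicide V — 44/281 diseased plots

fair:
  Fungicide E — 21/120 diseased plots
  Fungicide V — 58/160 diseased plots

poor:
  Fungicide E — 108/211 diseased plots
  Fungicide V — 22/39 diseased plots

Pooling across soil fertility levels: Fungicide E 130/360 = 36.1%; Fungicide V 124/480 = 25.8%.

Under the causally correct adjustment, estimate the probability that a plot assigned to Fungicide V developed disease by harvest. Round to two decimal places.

0.35

Within every soil fertility level Fungicide E has the lower rate, yet pooled Fungicide V does — Simpson's reversal.
Since soil fertility is a pre-existing factor (not a product of the fungicide) and it affects the outcome on its own, it is a confounder. The stratified rates, not the pooled rate, identify the causal effect.
Standardising Fungicide V to the population soil fertility mix: 0.369·44/281 + 0.333·58/160 + 0.298·22/39 = 0.347.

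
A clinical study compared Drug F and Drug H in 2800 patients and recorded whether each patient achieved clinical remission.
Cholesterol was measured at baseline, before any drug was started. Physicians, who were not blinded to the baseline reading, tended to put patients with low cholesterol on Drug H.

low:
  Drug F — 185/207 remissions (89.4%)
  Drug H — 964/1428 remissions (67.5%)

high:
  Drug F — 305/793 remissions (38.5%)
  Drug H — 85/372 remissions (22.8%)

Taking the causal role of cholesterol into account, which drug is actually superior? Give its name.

Cholesterol is set before the drug has any effect — it is not caused by the drug — and it independently drives the outcome. That makes it a confounder, so the causal comparison is within cholesterol levels.
Within each level — low: 89.4% vs 67.5%; high: 38.5% vs 22.8% — Drug F is higher every time.

Drug F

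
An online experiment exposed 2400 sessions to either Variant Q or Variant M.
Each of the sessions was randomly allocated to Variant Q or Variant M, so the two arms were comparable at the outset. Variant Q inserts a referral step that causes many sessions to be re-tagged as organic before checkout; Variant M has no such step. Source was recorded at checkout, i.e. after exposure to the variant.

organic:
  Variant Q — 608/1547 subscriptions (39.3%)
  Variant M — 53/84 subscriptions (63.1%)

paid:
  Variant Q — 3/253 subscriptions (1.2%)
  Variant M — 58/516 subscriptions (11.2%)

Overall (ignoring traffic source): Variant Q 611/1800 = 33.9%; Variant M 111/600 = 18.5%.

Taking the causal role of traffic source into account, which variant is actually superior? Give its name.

The stratified and pooled comparisons disagree (Variant M wins within each traffic source; Variant Q wins overall), so the answer turns on the causal role of traffic source.
Traffic source lies on the pathway variant → traffic source → outcome, so adjusting for it blocks the indirect effect. For the total causal effect of variant, use the unadjusted pooled rates.
Pooled: Variant Q 33.9% vs Variant M 18.5%; Variant Q is higher overall.

Variant Q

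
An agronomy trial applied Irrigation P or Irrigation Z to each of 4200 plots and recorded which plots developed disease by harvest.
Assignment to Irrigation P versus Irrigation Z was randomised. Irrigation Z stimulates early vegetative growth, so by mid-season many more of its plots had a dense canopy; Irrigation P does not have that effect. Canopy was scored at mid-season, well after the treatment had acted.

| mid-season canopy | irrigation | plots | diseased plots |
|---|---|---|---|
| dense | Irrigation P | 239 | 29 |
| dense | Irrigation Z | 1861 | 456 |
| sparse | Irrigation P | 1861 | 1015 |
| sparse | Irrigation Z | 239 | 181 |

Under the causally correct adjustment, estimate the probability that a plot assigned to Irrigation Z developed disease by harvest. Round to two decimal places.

0.30

The mid-season canopy-specific comparison favours Irrigation P throughout, but the pooled figures favour Irrigation Z. The question is whether to condition on mid-season canopy.
Because the irrigation influences mid-season canopy, mid-season canopy is a post-treatment mediator, not a confounder. Stratifying on it would bias the estimate; the causal effect is the crude pooled difference.
So P(outcome | do(Irrigation Z)) is just the pooled rate for Irrigation Z: 637/2100 = 0.303.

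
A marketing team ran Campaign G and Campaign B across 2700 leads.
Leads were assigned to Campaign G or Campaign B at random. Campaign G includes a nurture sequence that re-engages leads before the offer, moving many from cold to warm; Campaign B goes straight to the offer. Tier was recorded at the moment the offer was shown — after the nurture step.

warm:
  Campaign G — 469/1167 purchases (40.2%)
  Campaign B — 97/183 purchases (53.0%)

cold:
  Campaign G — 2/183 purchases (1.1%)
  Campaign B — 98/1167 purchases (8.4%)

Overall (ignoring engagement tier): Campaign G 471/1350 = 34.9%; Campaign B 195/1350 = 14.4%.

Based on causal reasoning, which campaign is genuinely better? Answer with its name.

Engagement tier is recorded after the campaign and is itself shifted by it — it sits on the causal path from campaign to outcome. Conditioning on a mediator would strip out part of the effect we want; the pooled comparison gives the total causal effect.
Pooled: Campaign G 34.9% vs Campaign B 14.4%; Campaign G is higher overall.

Campaign G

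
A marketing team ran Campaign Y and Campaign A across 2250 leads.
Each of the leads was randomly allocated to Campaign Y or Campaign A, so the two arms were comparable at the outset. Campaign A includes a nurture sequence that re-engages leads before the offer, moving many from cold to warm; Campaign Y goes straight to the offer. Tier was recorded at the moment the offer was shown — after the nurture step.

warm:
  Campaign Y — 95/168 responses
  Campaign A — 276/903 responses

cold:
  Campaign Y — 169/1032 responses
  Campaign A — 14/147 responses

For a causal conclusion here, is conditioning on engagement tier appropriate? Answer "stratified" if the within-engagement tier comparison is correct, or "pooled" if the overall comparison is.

Engagement tier is recorded after the campaign and is itself shifted by it — it sits on the causal path from campaign to outcome. Conditioning on a mediator would strip out part of the effect we want; the pooled comparison gives the total causal effect.
Pooled: Campaign Y 22.0% vs Campaign A 27.6%; Campaign A is higher overall.

pooled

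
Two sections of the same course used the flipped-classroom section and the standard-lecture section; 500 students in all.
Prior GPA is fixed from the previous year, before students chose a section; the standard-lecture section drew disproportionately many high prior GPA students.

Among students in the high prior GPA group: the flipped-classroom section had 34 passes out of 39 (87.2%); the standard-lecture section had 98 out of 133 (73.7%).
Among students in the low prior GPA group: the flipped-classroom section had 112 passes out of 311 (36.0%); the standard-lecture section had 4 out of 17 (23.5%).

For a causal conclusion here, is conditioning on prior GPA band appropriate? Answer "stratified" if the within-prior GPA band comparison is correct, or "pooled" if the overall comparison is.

The imbalance in prior GPA band arose from how students were allocated, not from anything the teaching method did; and prior GPA band independently affects the outcome. The pooled gap is confounded — condition on prior GPA band.
Within each level — high prior GPA: 87.2% vs 73.7%; low prior GPA: 36.0% vs 23.5% — the flipped-classroom section is higher every time.

stratified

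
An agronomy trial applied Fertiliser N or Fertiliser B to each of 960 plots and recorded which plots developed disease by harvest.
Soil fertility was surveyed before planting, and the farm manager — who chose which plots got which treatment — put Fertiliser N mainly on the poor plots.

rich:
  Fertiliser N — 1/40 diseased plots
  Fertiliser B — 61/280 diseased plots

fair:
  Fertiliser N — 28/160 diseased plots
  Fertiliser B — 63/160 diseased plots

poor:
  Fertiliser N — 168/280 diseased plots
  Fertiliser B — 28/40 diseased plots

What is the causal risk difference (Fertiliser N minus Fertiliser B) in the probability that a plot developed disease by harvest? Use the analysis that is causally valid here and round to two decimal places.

Soil fertility is set before the fertiliser has any effect — it is not caused by the fertiliser — and it independently drives the outcome. That makes it a confounder, so the causal comparison is within soil fertility levels.
Adjusting over the population distribution of soil fertility: 0.333·(0.025−0.218) + 0.333·(0.175−0.394) + 0.333·(0.600−0.700) = -0.171.

-0.17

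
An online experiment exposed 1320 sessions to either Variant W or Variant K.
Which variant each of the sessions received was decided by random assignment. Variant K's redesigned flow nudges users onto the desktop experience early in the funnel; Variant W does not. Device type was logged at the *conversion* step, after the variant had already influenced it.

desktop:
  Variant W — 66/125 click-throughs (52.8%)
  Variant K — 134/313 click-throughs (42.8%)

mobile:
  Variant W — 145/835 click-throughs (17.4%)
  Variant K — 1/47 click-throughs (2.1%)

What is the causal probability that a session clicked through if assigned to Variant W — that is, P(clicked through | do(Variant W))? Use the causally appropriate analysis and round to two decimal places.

Variant W is higher inside every device type stratum but Variant K is higher in aggregate. Whether to stratify depends on how device type relates to the variant.
Device type lies on the pathway variant → device type → outcome, so adjusting for it blocks the indirect effect. For the total causal effect of variant, use the unadjusted pooled rates.
So P(outcome | do(Variant W)) is just the pooled rate for Variant W: 211/960 = 0.220.

0.22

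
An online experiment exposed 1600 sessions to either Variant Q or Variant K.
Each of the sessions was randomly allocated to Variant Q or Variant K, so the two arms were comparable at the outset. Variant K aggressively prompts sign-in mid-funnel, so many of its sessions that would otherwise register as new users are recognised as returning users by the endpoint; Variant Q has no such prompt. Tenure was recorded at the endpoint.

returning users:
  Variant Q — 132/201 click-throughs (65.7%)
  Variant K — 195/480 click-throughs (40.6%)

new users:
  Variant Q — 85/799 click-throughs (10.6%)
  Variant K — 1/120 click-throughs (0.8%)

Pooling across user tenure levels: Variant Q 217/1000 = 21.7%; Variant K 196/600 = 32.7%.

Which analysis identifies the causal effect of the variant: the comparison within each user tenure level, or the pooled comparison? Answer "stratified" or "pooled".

User tenure is recorded after the variant and is itself shifted by it — it sits on the causal path from variant to outcome. Conditioning on a mediator would strip out part of the effect we want; the pooled comparison gives the total causal effect.
Pooled: Variant Q 21.7% vs Variant K 32.7%; Variant K is higher overall.

pooled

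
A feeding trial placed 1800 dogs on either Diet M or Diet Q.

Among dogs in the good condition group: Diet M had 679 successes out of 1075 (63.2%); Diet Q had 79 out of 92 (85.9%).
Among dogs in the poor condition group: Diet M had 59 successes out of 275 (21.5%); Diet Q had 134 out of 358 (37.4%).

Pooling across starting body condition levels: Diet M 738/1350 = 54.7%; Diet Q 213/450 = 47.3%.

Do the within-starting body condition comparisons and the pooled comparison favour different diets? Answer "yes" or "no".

Within each starting body condition level (good condition 63.2% vs 85.9%; poor condition 21.5% vs 37.4%), Diet Q has the higher rate every time. Pooled: 54.7% vs 47.3% — Diet M has the higher rate overall. The two comparisons disagree.

yes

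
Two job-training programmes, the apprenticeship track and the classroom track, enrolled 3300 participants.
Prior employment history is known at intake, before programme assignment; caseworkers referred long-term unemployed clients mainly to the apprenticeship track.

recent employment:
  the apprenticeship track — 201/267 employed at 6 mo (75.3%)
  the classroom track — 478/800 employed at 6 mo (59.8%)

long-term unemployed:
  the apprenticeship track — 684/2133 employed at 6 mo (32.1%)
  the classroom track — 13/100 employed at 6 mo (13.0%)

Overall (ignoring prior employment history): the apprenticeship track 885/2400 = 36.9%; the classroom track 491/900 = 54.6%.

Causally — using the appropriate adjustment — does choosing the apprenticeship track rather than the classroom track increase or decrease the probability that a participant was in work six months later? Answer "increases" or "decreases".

Prior employment history is set before the programme has any effect — it is not caused by the programme — and it independently drives the outcome. That makes it a confounder, so the causal comparison is within prior employment history levels.
Within each level — recent employment: 75.3% vs 59.8%; long-term unemployed: 32.1% vs 13.0% — the apprenticeship track is higher every time.

increases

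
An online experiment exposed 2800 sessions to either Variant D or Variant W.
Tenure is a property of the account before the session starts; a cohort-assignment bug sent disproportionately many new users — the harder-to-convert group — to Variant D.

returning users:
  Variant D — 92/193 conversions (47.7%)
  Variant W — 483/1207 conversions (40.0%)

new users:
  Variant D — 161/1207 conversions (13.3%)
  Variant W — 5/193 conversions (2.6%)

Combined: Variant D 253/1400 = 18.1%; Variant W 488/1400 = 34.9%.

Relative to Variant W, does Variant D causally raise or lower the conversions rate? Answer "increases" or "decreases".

increases

User tenure is set before the variant has any effect — it is not caused by the variant — and it independently drives the outcome. That makes it a confounder, so the causal comparison is within user tenure levels.
Within each level — returning users: 47.7% vs 40.0%; new users: 13.3% vs 2.6% — Variant D is higher every time.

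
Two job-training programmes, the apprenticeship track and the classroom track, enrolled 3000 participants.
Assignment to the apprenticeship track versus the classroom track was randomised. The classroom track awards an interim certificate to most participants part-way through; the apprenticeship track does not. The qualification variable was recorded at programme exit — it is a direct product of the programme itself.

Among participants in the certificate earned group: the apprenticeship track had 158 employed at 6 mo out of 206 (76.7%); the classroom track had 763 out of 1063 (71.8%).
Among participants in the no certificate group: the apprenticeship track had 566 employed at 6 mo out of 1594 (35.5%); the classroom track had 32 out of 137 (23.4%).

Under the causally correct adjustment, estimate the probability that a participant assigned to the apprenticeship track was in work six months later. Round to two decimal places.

The distribution of qualification attained during the programme is itself part of what the programme does — it is an intermediate outcome. Holding it fixed would remove that part of the effect; the total effect is the pooled difference.
So P(outcome | do(the apprenticeship track)) is just the pooled rate for the apprenticeship track: 724/1800 = 0.402.

0.40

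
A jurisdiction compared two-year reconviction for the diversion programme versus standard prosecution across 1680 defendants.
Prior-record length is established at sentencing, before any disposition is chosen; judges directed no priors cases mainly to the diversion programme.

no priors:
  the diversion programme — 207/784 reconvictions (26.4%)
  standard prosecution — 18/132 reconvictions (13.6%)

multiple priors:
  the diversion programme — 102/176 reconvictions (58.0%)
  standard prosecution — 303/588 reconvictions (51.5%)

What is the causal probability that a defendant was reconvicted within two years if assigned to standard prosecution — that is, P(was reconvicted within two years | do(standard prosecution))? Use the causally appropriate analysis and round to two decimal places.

0.31

standard prosecution is lower inside every prior-record length stratum but the diversion programme is lower in aggregate. Whether to stratify depends on how prior-record length relates to the disposition.
Prior-record length satisfies the back-door criterion: it is not a descendant of the disposition, and it blocks the spurious path from disposition to outcome. Adjusting for it (i.e., using the within-prior-record length rates) gives the causal effect.
Standardising standard prosecution to the population prior-record length mix: 0.545·18/132 + 0.455·303/588 = 0.309.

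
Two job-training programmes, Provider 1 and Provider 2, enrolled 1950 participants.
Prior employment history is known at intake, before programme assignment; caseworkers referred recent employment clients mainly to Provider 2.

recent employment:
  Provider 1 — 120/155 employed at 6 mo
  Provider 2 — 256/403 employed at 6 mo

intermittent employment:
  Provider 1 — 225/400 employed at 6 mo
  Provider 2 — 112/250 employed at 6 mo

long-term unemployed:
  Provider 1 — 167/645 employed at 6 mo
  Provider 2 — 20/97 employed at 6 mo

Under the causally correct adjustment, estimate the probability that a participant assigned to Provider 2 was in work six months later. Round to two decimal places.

Here prior employment history is a common cause — it drives both which programme a case falls under and the outcome. The crude comparison mixes populations; the stratum-specific rates are the causally relevant ones.
Standardising Provider 2 to the population prior employment history mix: 0.286·256/403 + 0.333·112/250 + 0.381·20/97 = 0.410.

0.41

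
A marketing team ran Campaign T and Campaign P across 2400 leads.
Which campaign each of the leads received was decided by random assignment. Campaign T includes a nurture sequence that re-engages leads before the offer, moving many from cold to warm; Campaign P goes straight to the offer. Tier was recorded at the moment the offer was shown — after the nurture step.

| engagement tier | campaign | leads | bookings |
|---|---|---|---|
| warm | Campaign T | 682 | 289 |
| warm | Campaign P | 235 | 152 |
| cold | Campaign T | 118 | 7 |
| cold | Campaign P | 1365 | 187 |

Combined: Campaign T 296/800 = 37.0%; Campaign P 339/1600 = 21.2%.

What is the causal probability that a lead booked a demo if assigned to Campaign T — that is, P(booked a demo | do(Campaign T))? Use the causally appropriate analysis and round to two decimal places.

0.37

The stratified and pooled comparisons disagree (Campaign P wins within each engagement tier; Campaign T wins overall), so the answer turns on the causal role of engagement tier.
Engagement tier here is a post-treatment variable shaped by the campaign; conditioning on it would introduce bias rather than remove it. The overall comparison is the causal one.
So P(outcome | do(Campaign T)) is just the pooled rate for Campaign T: 296/800 = 0.370.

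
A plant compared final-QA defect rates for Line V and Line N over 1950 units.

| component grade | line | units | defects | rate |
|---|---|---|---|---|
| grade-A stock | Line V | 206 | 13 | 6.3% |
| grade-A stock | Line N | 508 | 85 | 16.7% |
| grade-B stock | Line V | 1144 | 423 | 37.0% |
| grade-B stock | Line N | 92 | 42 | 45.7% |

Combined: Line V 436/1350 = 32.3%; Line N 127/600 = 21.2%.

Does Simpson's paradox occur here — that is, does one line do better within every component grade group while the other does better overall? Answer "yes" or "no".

yes

Within each component grade level (grade-A stock 6.3% vs 16.7%; grade-B stock 37.0% vs 45.7%), Line V has the lower rate every time. Pooled: 32.3% vs 21.2% — Line N has the lower rate overall. The two comparisons disagree.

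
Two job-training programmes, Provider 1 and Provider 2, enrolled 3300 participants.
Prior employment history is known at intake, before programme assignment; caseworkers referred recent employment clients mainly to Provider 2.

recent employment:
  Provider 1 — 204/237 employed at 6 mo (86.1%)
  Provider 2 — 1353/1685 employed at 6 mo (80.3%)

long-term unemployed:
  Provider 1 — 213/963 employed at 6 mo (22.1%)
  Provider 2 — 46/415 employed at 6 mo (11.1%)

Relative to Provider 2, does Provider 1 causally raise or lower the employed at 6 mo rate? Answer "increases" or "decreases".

Prior employment history satisfies the back-door criterion: it is not a descendant of the programme, and it blocks the spurious path from programme to outcome. Adjusting for it (i.e., using the within-prior employment history rates) gives the causal effect.
Within each level — recent employment: 86.1% vs 80.3%; long-term unemployed: 22.1% vs 11.1% — Provider 1 is higher every time.

increases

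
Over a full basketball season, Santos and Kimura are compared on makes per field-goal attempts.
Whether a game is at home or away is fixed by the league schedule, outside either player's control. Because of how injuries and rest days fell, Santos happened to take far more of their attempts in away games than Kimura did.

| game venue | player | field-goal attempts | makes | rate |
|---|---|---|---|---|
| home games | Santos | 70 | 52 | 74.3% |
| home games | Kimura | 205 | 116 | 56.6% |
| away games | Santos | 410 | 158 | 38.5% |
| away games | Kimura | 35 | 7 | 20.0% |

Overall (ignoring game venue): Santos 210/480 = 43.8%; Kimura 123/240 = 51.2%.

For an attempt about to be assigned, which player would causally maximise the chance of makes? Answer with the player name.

Santos

Game venue is set before the player has any effect — it is not caused by the player — and it independently drives the outcome. That makes it a confounder, so the causal comparison is within game venue levels.
Within each level — home games: 74.3% vs 56.6%; away games: 38.5% vs 20.0% — Santos is higher every time.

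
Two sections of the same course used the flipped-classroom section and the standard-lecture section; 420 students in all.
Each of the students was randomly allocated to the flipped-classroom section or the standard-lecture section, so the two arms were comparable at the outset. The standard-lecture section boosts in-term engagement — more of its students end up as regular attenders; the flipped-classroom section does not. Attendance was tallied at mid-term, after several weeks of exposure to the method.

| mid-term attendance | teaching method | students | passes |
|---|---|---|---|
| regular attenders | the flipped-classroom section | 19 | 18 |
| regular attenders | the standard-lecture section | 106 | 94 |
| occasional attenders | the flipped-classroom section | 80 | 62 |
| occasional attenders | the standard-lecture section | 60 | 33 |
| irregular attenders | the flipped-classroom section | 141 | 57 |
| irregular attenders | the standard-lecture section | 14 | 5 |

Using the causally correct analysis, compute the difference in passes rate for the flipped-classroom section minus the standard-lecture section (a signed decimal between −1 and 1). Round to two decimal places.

-0.16

the flipped-classroom section is higher inside every mid-term attendance stratum but the standard-lecture section is higher in aggregate. Whether to stratify depends on how mid-term attendance relates to the teaching method.
Mid-term attendance here is a post-treatment variable shaped by the teaching method; conditioning on it would introduce bias rather than remove it. The overall comparison is the causal one.
The causal difference is the pooled difference: 0.571 − 0.733 = -0.163.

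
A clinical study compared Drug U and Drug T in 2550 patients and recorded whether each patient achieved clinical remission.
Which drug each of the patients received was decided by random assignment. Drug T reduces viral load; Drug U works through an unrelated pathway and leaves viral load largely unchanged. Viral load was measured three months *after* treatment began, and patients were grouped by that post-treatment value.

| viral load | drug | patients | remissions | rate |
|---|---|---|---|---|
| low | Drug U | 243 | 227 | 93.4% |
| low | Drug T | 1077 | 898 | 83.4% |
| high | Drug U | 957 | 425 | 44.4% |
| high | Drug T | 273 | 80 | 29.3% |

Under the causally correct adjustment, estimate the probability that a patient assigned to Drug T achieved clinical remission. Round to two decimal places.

0.72

Within every viral load level Drug U has the higher rate, yet pooled Drug T does — Simpson's reversal.
The distribution of viral load is itself part of what the drug does — it is an intermediate outcome. Holding it fixed would remove that part of the effect; the total effect is the pooled difference.
So P(outcome | do(Drug T)) is just the pooled rate for Drug T: 978/1350 = 0.724.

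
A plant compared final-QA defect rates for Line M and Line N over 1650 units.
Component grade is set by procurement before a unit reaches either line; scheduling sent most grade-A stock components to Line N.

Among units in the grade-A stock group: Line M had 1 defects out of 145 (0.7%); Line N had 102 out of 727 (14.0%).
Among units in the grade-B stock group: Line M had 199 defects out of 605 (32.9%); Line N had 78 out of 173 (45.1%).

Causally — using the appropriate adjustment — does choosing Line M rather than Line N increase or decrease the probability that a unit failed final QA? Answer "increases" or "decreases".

Within every component grade level Line M has the lower rate, yet pooled Line N does — Simpson's reversal.
Since component grade is a pre-existing factor (not a product of the line) and it affects the outcome on its own, it is a confounder. The stratified rates, not the pooled rate, identify the causal effect.
Within each level — grade-A stock: 0.7% vs 14.0%; grade-B stock: 32.9% vs 45.1% — Line M is lower every time.

decreases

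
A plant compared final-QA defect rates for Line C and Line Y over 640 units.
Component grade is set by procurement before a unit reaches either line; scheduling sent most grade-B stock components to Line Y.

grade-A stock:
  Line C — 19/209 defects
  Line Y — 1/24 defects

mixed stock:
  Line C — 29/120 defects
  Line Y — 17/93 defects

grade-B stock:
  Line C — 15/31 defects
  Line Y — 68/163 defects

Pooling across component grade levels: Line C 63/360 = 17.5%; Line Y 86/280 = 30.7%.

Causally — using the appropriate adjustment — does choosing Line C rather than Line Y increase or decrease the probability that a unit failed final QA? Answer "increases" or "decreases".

The stratified and pooled comparisons disagree (Line Y wins within each component grade; Line C wins overall), so the answer turns on the causal role of component grade.
Here component grade is a common cause — it drives both which line a case falls under and the outcome. The crude comparison mixes populations; the stratum-specific rates are the causally relevant ones.
Within each level — grade-A stock: 9.1% vs 4.2%; mixed stock: 24.2% vs 18.3%; grade-B stock: 48.4% vs 41.7% — Line Y is lower every time.

increases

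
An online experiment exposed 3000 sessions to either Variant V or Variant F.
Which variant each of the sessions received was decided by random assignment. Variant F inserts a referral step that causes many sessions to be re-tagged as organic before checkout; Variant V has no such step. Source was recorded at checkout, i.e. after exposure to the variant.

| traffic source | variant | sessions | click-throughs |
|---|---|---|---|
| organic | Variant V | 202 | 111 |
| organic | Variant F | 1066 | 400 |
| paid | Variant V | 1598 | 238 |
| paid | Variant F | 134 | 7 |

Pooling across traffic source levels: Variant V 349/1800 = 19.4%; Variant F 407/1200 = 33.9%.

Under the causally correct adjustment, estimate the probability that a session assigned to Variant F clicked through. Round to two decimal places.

Traffic source lies on the pathway variant → traffic source → outcome, so adjusting for it blocks the indirect effect. For the total causal effect of variant, use the unadjusted pooled rates.
So P(outcome | do(Variant F)) is just the pooled rate for Variant F: 407/1200 = 0.339.

0.34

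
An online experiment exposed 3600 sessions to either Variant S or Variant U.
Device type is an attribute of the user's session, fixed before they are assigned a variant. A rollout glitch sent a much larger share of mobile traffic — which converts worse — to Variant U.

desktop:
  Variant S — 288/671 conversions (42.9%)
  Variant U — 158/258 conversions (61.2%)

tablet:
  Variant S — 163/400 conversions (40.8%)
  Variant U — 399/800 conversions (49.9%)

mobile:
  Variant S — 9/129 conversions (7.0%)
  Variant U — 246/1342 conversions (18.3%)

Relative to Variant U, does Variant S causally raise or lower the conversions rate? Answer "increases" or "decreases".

decreases

Since device type is a pre-existing factor (not a product of the variant) and it affects the outcome on its own, it is a confounder. The stratified rates, not the pooled rate, identify the causal effect.
Within each level — desktop: 42.9% vs 61.2%; tablet: 40.8% vs 49.9%; mobile: 7.0% vs 18.3% — Variant U is higher every time.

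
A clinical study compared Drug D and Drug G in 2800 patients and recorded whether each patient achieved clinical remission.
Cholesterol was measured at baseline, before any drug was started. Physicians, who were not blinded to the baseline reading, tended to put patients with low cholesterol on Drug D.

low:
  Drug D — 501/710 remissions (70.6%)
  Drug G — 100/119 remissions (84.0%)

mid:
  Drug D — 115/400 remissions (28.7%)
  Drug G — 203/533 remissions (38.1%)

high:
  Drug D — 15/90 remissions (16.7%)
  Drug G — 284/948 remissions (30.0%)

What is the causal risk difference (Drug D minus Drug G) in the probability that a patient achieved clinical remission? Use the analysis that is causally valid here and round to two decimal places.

-0.12

Within every cholesterol level Drug G has the higher rate, yet pooled Drug D does — Simpson's reversal.
The imbalance in cholesterol arose from how patients were allocated, not from anything the drug did; and cholesterol independently affects the outcome. The pooled gap is confounded — condition on cholesterol.
Adjusting over the population distribution of cholesterol: 0.296·(0.706−0.840) + 0.333·(0.287−0.381) + 0.371·(0.167−0.300) = -0.120.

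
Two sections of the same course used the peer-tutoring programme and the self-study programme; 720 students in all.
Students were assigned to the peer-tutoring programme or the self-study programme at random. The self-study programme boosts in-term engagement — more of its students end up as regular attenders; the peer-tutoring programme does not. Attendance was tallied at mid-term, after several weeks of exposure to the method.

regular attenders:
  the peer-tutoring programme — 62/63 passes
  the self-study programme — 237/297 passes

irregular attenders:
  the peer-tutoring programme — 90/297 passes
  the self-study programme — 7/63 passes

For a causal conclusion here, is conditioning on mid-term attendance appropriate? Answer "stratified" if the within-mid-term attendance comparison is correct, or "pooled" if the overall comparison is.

The stratified and pooled comparisons disagree (the peer-tutoring programme wins within each mid-term attendance; the self-study programme wins overall), so the answer turns on the causal role of mid-term attendance.
Stratifying would compare teaching methods among students the teaching methods themselves sorted into mid-term attendance groups — a form of selection on an intermediate. The unconditioned pooled rates give the total causal effect.
Pooled: the peer-tutoring programme 42.2% vs the self-study programme 67.8%; the self-study programme is higher overall.

pooled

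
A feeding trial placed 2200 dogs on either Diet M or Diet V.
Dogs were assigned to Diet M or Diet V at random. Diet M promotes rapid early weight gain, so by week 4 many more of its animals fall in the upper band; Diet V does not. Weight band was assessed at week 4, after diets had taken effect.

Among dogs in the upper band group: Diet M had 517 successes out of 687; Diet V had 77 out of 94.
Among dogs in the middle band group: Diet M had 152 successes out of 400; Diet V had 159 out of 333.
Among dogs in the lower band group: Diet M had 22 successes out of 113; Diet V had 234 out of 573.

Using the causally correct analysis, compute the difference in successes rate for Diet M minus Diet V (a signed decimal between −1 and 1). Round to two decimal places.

Week-4 weight band is downstream of the diet. One should not condition on a consequence of treatment, so the overall rates are the right comparison.
The causal difference is the pooled difference: 0.576 − 0.470 = +0.106.

+0.11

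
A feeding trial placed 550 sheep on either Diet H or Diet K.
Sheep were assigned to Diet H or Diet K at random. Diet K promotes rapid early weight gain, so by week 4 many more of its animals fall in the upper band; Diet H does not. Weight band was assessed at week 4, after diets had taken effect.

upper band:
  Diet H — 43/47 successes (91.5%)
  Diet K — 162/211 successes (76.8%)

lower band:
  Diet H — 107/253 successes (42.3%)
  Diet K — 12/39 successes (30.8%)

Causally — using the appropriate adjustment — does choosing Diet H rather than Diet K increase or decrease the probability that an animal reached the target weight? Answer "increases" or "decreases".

decreases

Week-4 weight band is recorded after the diet and is itself shifted by it — it sits on the causal path from diet to outcome. Conditioning on a mediator would strip out part of the effect we want; the pooled comparison gives the total causal effect.
Pooled: Diet H 50.0% vs Diet K 69.6%; Diet K is higher overall.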